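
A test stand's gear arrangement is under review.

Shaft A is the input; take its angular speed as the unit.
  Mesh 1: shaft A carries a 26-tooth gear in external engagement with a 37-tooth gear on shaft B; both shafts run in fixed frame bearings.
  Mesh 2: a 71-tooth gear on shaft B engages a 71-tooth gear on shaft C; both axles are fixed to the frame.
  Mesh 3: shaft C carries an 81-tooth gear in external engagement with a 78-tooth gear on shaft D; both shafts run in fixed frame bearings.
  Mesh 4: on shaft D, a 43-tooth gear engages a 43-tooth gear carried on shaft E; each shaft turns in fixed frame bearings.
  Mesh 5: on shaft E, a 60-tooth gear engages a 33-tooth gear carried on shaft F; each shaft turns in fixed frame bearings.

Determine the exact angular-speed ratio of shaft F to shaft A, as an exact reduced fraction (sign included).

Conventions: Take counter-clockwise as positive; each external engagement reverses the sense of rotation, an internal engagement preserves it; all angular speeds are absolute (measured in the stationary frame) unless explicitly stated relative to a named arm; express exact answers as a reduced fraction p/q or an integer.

class = fixed-axis compound train [5 meshes; 5 ratios multiply, 5 sense flips]
mesh 1 [26T→37T]: running ratio 26/37, sense −
mesh 2 [71T→71T]: running ratio 26/37, sense +
mesh 3 [81T→78T]: running ratio 27/37, sense −
mesh 4 [43T→43T]: running ratio 27/37, sense +
mesh 5 [60T→33T]: running ratio 540/407, sense −
ω_out/ω_in = -540/407

-540/407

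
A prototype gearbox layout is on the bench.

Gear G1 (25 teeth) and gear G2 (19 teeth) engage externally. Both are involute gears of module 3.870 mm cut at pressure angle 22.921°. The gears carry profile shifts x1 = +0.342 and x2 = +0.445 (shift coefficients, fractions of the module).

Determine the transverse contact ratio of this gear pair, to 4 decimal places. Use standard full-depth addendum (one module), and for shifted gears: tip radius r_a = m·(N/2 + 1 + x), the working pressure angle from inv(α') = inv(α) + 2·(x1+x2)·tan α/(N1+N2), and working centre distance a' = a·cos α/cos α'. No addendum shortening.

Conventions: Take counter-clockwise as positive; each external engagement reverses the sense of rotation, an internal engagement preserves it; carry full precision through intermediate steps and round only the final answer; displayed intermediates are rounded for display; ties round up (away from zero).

recognized (one external pair, fixed centres): single-mesh tooth geometry, m = 3.870, N1 = 25, N2 = 19
base radii: r_b1 = 44.555442, r_b2 = 33.862136
tip radii: r_a1 = 53.568540, r_a2 = 42.357150
inv(α') = inv(22.921°) + 2·(+0.342+0.445)·tan α/(25+19) = 0.03792805  ⇒  α' = 26.92061°
a' = a·cos α / cos α' = 85.1400·cos 22.921°/cos 26.92061° = 87.948097
action lengths: √(r_a1²−r_b1²) = 29.738882, √(r_a2²−r_b2²) = 25.445705
base pitch p_b = π·m·cos α = 11.198004
CR = (29.738882 + 25.445705 − 87.948097·sin 26.92061°)/11.198004 = 1.372174
contact ratio ≈ 1.3722

1.3722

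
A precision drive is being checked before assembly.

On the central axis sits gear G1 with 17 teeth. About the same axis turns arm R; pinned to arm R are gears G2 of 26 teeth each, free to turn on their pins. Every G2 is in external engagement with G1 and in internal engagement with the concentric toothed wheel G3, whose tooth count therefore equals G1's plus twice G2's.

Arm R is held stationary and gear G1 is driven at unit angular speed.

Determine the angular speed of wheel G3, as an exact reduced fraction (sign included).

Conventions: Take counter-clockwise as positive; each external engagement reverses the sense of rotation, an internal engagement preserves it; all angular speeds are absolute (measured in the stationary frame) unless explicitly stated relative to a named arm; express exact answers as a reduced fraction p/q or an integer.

topology: planetary set — G1 17T / G2 26T / G3 69T, arm = carrier (Willis)
ring teeth: 17 + 2·26 = 69
17(ω_sun−ω_arm) = −69(ω_ring−ω_arm),  ω_arm = 0, ω_sun = 1
ω_ring = 0 − (17/69)(1−0) = -17/69
exact speed ratio = -17/69

-17/69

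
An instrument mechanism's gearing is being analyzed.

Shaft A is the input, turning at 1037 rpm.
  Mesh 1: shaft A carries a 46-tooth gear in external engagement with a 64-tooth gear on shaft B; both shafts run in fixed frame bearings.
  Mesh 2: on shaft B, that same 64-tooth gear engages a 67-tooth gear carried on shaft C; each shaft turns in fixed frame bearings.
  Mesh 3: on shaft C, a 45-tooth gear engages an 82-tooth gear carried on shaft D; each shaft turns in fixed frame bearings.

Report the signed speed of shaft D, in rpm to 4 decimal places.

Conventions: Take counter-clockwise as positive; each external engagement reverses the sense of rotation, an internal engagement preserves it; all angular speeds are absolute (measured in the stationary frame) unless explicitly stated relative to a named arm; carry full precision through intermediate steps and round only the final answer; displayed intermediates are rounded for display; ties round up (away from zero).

-390.7153 rpm

class = fixed-axis compound train [3 meshes; 3 ratios multiply, 3 sense flips]
mesh 1 [46T→64T]: ω = 1037.0000×46/64 = 745.3438 rpm, sense flips to −
mesh 2 [64T→67T]: ω = 745.3438×64/67 = 711.9701 rpm, sense flips to +
mesh 3 [45T→82T]: ω = 711.9701×45/82 = 390.7153 rpm, sense flips to −
signed output speed = -390.7153 rpm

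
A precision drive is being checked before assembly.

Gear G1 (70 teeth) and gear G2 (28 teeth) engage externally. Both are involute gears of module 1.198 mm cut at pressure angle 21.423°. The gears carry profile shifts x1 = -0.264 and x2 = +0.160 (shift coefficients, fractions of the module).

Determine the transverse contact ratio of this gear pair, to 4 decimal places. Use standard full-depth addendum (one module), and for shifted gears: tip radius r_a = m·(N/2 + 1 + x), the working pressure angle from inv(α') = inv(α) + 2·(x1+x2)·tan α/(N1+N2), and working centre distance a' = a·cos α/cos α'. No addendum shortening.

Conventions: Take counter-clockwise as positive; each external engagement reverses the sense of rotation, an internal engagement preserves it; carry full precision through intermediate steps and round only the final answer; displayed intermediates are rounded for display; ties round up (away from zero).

recognized (one external pair, fixed centres): single-mesh tooth geometry, m = 1.198, N1 = 70, N2 = 28
base radii: r_b1 = 39.033026, r_b2 = 15.613210
tip radii: r_a1 = 42.811728, r_a2 = 18.161680
inv(α') = inv(21.423°) + 2·(-0.264+0.160)·tan α/(70+28) = 0.01762422  ⇒  α' = 21.10800°
a' = a·cos α / cos α' = 58.7020·cos 21.423°/cos 21.10800° = 58.576531
action lengths: √(r_a1²−r_b1²) = 17.585988, √(r_a2²−r_b2²) = 9.277623
base pitch p_b = π·m·cos α = 3.503596
CR = (17.585988 + 9.277623 − 58.576531·sin 21.10800°)/3.503596 = 1.646484
contact ratio ≈ 1.6465

1.6465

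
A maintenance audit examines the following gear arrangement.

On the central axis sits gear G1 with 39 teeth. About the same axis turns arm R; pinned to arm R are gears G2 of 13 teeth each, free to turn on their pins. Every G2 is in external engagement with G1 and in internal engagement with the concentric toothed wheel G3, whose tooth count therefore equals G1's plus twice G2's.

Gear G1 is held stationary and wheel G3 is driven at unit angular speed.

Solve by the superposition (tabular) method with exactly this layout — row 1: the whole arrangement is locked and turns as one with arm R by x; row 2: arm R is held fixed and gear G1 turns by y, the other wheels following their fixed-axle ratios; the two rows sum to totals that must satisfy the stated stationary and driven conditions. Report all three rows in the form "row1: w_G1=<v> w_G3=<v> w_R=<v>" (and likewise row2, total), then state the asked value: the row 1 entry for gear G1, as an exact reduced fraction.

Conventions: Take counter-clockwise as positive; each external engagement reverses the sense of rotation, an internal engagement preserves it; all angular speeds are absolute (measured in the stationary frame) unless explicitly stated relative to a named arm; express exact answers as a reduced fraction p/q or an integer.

class = planetary set [G3 = 39+2·13 = 65; Willis about the carrier]
superposition row 1 [locked train]: every member turns x
superposition row 2 [arm held]: sun y, ring −(39/65)·y, arm 0
boundary: total ω_sun = x + y = 0 and total ω_ring = x − (39/65)·y = 1  ⇒  y = -5/8, x = 5/8
row 2 ring = −(39/65)·(-5/8) = 3/8
totals (row 1 + row 2): sun 5/8 + (-5/8) = 0, ring 5/8 + 3/8 = 1, arm 5/8 + 0 = 5/8
asked cell (row1, sun) = 5/8

row1: w_G1=5/8 w_G3=5/8 w_R=5/8
row2: w_G1=-5/8 w_G3=3/8 w_R=0
total: w_G1=0 w_G3=1 w_R=5/8
asked value: 5/8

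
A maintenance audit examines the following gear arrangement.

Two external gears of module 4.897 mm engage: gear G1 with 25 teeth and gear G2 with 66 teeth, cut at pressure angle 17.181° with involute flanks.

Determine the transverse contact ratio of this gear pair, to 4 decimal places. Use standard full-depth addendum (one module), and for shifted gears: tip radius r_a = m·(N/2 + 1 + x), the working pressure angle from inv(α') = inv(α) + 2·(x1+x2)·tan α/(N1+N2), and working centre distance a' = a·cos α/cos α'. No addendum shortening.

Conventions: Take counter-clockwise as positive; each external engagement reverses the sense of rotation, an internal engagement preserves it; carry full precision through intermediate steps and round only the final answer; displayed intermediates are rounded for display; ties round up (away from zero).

recognized (one external pair, fixed centres): single-mesh tooth geometry, m = 4.897, N1 = 25, N2 = 66
base radii: r_b1 = 58.480976, r_b2 = 154.389777
tip radii: r_a1 = 66.109500, r_a2 = 166.498000
no profile shift: α' = α, a' = a
action lengths: √(r_a1²−r_b1²) = 30.829230, √(r_a2²−r_b2²) = 62.332823
base pitch p_b = π·m·cos α = 14.697872
CR = (30.829230 + 62.332823 − 222.813500·sin 17.18100°)/14.697872 = 1.860466
contact ratio ≈ 1.8605

1.8605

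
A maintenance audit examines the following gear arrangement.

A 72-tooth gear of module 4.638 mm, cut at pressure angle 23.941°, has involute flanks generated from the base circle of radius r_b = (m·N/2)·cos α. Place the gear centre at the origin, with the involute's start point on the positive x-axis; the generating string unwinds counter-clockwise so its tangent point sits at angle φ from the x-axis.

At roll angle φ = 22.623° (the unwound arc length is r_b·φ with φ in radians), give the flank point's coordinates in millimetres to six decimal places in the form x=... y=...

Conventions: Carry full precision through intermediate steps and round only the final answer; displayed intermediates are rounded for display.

x=164.038695 y=3.082746

recognized (one wheel, involute flank): single-mesh tooth geometry, m = 4.638, N = 72
pitch radius r_p = m·N/2 = 4.638·72/2 = 166.968000
base radius r_b = r_p·cos α = 166.968000·cos 23.941° = 152.602709
roll angle φ = 22.623° = 0.39484584 rad
x = r_b·(cos φ + φ·sin φ) = 164.038695
y = r_b·(sin φ − φ·cos φ) = 3.082746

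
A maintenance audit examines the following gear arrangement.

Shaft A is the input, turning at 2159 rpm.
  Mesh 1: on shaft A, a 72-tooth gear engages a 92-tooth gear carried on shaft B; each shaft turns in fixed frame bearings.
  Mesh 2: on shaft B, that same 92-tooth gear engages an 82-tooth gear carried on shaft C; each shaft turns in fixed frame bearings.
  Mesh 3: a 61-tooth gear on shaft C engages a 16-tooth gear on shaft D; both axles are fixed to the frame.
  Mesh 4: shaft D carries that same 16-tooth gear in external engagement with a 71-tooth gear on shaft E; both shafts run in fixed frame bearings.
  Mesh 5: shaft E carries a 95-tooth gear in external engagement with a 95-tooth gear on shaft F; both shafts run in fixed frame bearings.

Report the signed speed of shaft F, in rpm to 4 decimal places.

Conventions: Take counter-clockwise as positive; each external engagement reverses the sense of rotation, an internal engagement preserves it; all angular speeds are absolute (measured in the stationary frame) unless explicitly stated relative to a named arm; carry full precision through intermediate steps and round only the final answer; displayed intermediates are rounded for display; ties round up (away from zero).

topology: fixed-axis compound train — 5 meshes, A→F
mesh 1 [72T→92T]: ω = 2159.0000×72/92 = 1689.6522 rpm, sense flips to −
mesh 2 [92T→82T]: ω = 1689.6522×92/82 = 1895.7073 rpm, sense flips to +
mesh 3 [61T→16T]: ω = 1895.7073×61/16 = 7227.3841 rpm, sense flips to −
mesh 4 [16T→71T]: ω = 7227.3841×16/71 = 1628.7063 rpm, sense flips to +
mesh 5 [95T→95T]: ω = 1628.7063×95/95 = 1628.7063 rpm, sense flips to −
signed output speed = -1628.7063 rpm

-1628.7063 rpm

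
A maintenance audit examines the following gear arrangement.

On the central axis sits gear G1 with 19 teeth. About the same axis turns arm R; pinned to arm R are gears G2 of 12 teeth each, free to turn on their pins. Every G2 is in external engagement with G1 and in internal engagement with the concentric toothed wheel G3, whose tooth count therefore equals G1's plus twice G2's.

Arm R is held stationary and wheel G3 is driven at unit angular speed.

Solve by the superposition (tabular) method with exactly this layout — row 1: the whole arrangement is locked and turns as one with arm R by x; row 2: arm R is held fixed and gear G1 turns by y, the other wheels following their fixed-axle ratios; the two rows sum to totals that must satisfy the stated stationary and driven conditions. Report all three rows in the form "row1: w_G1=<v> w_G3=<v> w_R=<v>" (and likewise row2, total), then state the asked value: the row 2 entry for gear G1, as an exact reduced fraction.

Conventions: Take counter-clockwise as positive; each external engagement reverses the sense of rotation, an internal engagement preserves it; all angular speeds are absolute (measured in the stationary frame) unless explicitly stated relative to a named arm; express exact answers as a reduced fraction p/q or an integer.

row1: w_G1=0 w_G3=0 w_R=0
row2: w_G1=-43/19 w_G3=1 w_R=0
total: w_G1=-43/19 w_G3=1 w_R=0
asked value: -43/19

class = planetary set [G3 = 19+2·12 = 43; Willis about the carrier]
row 1: whole set turns with the arm by x
row 2: sun turns y, ring = −(19/43)·y, arm 0
boundary: total ω_arm = x = 0 and total ω_ring = x − (19/43)·y = 1  ⇒  y = -43/19, x = 0
row 2 ring = −(19/43)·(-43/19) = 1
totals (row 1 + row 2): sun 0 + (-43/19) = -43/19, ring 0 + 1 = 1, arm 0 + 0 = 0
asked cell (row2, sun) = -43/19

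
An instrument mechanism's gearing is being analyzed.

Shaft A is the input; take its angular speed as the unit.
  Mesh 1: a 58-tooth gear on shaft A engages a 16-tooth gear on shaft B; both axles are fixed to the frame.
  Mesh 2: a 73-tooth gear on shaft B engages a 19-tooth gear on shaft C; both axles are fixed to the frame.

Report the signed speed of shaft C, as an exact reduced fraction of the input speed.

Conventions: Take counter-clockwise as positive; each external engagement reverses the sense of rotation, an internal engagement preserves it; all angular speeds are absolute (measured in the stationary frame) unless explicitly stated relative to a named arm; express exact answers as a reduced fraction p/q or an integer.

2117/152

2-mesh fixed-axis compound train (all bearings frame-fixed)
mesh 1 [58T→16T]: |ω|/ω_in = 1×58/16 = 29/8, sense flips to −
mesh 2 [73T→19T]: |ω|/ω_in = (29/8)×73/19 = 2117/152, sense flips to +
signed output speed (× input speed) = 2117/152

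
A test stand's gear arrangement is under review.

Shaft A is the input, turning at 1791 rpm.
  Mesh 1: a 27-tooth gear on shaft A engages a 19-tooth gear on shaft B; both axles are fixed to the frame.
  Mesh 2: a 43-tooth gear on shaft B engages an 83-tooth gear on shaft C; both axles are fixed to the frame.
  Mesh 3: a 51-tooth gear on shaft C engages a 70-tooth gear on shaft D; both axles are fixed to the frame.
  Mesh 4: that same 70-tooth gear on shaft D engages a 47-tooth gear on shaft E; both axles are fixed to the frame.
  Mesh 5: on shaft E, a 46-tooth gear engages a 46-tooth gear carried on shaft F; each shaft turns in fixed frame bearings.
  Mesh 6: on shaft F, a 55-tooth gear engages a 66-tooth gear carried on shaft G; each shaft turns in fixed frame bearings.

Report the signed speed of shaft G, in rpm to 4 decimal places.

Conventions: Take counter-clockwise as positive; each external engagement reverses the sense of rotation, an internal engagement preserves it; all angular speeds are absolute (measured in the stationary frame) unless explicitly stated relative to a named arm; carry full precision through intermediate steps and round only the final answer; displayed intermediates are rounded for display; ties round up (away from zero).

6-mesh fixed-axis compound train (all bearings frame-fixed)
mesh 1 [27T→19T]: ω = 1791.0000×27/19 = 2545.1053 rpm, sense flips to −
mesh 2 [43T→83T]: ω = 2545.1053×43/83 = 1318.5485 rpm, sense flips to +
mesh 3 [51T→70T]: ω = 1318.5485×51/70 = 960.6568 rpm, sense flips to −
mesh 4 [70T→47T]: ω = 960.6568×70/47 = 1430.7654 rpm, sense flips to +
mesh 5 [46T→46T]: ω = 1430.7654×46/46 = 1430.7654 rpm, sense flips to −
mesh 6 [55T→66T]: ω = 1430.7654×55/66 = 1192.3045 rpm, sense flips to +
signed output speed = +1192.3045 rpm

+1192.3045 rpm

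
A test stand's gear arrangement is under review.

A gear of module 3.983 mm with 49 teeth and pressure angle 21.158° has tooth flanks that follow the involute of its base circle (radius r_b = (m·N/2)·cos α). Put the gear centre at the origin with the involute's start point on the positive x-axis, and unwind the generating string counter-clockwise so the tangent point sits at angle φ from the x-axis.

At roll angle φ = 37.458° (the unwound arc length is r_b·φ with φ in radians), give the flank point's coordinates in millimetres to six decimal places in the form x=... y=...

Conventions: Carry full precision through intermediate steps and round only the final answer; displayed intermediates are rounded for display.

x=108.424238 y=8.119591

recognized (one wheel, involute flank): single-mesh tooth geometry, m = 3.983, N = 49
pitch radius r_p = m·N/2 = 3.983·49/2 = 97.583500
base radius r_b = r_p·cos α = 97.583500·cos 21.158° = 91.005263
roll angle φ = 37.458° = 0.65376543 rad
x = r_b·(cos φ + φ·sin φ) = 108.424238
y = r_b·(sin φ − φ·cos φ) = 8.119591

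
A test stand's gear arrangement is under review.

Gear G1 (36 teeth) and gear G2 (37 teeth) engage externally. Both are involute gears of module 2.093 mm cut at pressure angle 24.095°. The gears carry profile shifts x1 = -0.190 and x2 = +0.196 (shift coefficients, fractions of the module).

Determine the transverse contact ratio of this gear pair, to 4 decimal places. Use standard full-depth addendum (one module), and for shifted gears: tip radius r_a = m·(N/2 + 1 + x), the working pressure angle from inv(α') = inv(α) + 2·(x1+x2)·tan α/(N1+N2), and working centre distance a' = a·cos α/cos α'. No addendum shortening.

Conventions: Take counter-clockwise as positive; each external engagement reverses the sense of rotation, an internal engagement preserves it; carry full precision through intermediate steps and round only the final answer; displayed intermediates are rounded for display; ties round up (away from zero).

1.5254

single-mesh involute tooth geometry (36T engaging 37T at module 2.093)
base radii: r_b1 = 34.391457, r_b2 = 35.346775
tip radii: r_a1 = 39.369330, r_a2 = 41.223728
inv(α') = inv(24.095°) + 2·(-0.190+0.196)·tan α/(36+37) = 0.02675332  ⇒  α' = 24.11604°
a' = a·cos α / cos α' = 76.3945·cos 24.095°/cos 24.11604° = 76.407053
action lengths: √(r_a1²−r_b1²) = 19.161728, √(r_a2²−r_b2²) = 21.213232
base pitch p_b = π·m·cos α = 6.002442
CR = (19.161728 + 21.213232 − 76.407053·sin 24.11604°)/6.002442 = 1.525397
contact ratio ≈ 1.5254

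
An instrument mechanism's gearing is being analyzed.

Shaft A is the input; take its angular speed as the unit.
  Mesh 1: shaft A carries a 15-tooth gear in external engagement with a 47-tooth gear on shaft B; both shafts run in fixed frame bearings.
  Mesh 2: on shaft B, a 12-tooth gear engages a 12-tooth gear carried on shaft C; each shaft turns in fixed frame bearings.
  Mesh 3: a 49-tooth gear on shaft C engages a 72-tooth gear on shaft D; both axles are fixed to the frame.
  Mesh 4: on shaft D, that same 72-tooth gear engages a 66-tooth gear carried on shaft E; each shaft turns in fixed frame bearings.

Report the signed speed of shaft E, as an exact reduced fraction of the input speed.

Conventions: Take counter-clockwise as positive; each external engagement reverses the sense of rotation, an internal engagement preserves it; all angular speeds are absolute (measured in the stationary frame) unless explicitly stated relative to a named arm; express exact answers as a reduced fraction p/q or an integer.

245/1034

4-mesh fixed-axis compound train (all bearings frame-fixed)
mesh 1 [15T→47T]: |ω|/ω_in = 1×15/47 = 15/47, sense flips to −
mesh 2 [12T→12T]: |ω|/ω_in = (15/47)×12/12 = 15/47, sense flips to +
mesh 3 [49T→72T]: |ω|/ω_in = (15/47)×49/72 = 245/1128, sense flips to −
mesh 4 [72T→66T]: |ω|/ω_in = (245/1128)×72/66 = 245/1034, sense flips to +
signed output speed (× input speed) = 245/1034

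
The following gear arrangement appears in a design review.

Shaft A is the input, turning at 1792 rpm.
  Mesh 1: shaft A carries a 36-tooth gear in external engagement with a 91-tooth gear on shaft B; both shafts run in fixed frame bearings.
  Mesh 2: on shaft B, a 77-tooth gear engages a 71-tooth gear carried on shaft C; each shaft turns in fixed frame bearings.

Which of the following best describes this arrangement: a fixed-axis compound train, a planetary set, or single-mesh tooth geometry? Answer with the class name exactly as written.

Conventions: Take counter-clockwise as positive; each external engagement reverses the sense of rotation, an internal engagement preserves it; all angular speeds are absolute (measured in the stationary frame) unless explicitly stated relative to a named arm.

fixed-axis compound train

2-mesh fixed-axis compound train (all bearings frame-fixed)
classification: fixed-axis compound train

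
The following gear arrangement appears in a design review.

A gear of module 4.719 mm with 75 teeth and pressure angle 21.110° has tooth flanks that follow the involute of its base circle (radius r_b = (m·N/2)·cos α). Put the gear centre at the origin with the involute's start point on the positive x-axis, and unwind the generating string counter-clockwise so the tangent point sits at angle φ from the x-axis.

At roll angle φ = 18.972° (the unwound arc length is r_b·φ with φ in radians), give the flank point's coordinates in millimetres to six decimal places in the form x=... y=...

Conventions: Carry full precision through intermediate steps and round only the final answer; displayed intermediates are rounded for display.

x=173.890400 y=1.976027

topology: single-mesh involute geometry — m = 4.719, N = 75
pitch radius r_p = m·N/2 = 4.719·75/2 = 176.962500
base radius r_b = r_p·cos α = 176.962500·cos 21.110° = 165.086669
roll angle φ = 18.972° = 0.33112387 rad
x = r_b·(cos φ + φ·sin φ) = 173.890400
y = r_b·(sin φ − φ·cos φ) = 1.976027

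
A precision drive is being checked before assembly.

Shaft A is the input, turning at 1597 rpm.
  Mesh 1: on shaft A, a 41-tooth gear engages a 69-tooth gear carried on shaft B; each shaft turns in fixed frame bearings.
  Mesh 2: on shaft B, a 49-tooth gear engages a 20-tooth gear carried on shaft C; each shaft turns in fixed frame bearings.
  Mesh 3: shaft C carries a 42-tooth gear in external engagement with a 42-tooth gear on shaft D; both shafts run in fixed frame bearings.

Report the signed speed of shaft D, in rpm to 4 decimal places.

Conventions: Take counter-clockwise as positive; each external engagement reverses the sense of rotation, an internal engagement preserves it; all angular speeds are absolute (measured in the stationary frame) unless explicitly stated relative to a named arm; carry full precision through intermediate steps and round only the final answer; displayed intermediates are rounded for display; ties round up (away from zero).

-2324.9080 rpm

class = fixed-axis compound train [3 meshes; 3 ratios multiply, 3 sense flips]
mesh 1 [41T→69T]: ω = 1597.0000×41/69 = 948.9420 rpm, sense flips to −
mesh 2 [49T→20T]: ω = 948.9420×49/20 = 2324.9080 rpm, sense flips to +
mesh 3 [42T→42T]: ω = 2324.9080×42/42 = 2324.9080 rpm, sense flips to −
signed output speed = -2324.9080 rpm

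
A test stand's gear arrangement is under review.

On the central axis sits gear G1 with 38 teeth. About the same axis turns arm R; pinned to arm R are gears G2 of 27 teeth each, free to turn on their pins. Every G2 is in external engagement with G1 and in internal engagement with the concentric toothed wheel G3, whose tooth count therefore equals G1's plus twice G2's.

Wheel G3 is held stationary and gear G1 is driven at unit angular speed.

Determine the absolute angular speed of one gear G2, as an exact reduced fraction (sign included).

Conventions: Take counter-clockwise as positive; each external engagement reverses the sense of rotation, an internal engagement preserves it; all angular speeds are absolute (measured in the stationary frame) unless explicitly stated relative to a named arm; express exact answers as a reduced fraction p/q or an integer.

-19/27

topology: planetary set — G1 38T / G2 27T / G3 92T, arm = carrier (Willis)
ring teeth: 38 + 2·27 = 92
38(ω_sun−ω_arm) = −92(ω_ring−ω_arm),  ω_ring = 0, ω_sun = 1
38(1−ω_arm) = −92(0−ω_arm)  ⇒  130·ω_arm = 38  ⇒  ω_arm = 19/65
sun–planet mesh: 38·(1−19/65) = −27·(ω_p−ω_arm)  ⇒  ω_p−ω_arm = -1748/1755
ω_p = 19/65 − 1748/1755 = -19/27
exact speed ratio = -19/27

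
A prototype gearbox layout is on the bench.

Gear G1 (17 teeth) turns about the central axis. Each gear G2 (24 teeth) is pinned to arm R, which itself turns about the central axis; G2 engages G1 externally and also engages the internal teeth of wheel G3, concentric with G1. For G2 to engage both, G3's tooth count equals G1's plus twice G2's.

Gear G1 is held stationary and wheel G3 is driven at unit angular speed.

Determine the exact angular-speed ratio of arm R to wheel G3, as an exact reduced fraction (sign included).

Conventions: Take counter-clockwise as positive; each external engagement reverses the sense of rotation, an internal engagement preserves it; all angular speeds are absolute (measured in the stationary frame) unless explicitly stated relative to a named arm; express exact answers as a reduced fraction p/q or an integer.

topology: planetary set — G1 17T / G2 24T / G3 65T, arm = carrier (Willis)
ring teeth: 17 + 2·24 = 65
17(ω_sun−ω_arm) = −65(ω_ring−ω_arm),  ω_sun = 0, ω_ring = 1
17(0−ω_arm) = −65(1−ω_arm)  ⇒  82·ω_arm = 65  ⇒  ω_arm = 65/82
ω_out/ω_in = 65/82

65/82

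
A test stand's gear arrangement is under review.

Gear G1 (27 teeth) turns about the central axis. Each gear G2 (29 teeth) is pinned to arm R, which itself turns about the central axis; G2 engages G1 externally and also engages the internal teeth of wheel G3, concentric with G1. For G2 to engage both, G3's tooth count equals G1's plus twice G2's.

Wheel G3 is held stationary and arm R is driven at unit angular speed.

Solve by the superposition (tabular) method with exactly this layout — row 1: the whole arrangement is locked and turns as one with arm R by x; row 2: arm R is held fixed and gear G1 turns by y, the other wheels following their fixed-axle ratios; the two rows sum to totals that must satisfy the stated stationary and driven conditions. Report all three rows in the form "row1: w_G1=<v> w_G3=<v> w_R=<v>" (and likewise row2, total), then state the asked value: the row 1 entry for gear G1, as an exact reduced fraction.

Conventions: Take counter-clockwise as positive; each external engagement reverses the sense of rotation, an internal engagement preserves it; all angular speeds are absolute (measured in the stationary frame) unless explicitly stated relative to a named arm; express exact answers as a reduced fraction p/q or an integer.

row1: w_G1=1 w_G3=1 w_R=1
row2: w_G1=85/27 w_G3=-1 w_R=0
total: w_G1=112/27 w_G3=0 w_R=1
asked value: 1

planetary set (27T centre, 29T on arm, 85T internal) — Willis relation
row 1: whole set turns with the arm by x
row 2: sun turns y, ring = −(27/85)·y, arm 0
boundary: total ω_ring = x − (27/85)·y = 0 and total ω_arm = x = 1  ⇒  y = 85/27, x = 1
row 2 ring = −(27/85)·85/27 = -1
totals (row 1 + row 2): sun 1 + 85/27 = 112/27, ring 1 + (-1) = 0, arm 1 + 0 = 1
asked cell (row1, sun) = 1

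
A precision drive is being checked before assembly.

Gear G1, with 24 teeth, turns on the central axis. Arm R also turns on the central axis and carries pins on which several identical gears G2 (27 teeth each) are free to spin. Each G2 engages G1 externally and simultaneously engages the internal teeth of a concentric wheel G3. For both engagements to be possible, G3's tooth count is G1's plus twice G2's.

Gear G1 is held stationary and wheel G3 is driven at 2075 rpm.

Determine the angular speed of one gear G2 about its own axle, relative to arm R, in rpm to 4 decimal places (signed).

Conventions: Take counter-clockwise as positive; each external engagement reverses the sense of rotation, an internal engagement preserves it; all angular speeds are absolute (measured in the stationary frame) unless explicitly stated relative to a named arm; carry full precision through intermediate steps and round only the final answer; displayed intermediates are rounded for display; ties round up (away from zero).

+1410.4575 rpm

recognized (axles ride arm R): planetary set, 24/27/78 teeth
normalise by the input: solve with ω_ring = 1, then scale by 2075 rpm
ring teeth: 24 + 2·27 = 78
24(ω_sun−ω_arm) = −78(ω_ring−ω_arm),  ω_sun = 0, ω_ring = 1
24(0−ω_arm) = −78(1−ω_arm)  ⇒  102·ω_arm = 78  ⇒  ω_arm = 13/17
sun–planet mesh: 24·(0−13/17) = −27·(ω_p−ω_arm)  ⇒  ω_p−ω_arm = 104/153
scale: ω_p−ω_arm = 104/153 × 2075 rpm = +1410.4575 rpm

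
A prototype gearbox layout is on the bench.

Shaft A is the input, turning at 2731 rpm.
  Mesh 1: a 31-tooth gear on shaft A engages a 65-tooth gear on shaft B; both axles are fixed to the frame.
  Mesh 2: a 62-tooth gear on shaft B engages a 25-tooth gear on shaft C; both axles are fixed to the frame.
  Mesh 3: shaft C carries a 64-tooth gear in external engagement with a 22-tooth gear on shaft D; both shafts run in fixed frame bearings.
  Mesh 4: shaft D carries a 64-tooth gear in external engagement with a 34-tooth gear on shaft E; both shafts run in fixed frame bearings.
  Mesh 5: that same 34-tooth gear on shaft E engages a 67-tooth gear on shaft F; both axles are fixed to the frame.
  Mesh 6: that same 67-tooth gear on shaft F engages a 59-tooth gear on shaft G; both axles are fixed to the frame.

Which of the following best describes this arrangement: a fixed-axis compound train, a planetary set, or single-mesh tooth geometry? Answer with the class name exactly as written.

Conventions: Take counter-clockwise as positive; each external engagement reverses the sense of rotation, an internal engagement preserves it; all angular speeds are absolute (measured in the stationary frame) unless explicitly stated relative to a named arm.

6-mesh fixed-axis compound train (all bearings frame-fixed)
classification: fixed-axis compound train

fixed-axis compound train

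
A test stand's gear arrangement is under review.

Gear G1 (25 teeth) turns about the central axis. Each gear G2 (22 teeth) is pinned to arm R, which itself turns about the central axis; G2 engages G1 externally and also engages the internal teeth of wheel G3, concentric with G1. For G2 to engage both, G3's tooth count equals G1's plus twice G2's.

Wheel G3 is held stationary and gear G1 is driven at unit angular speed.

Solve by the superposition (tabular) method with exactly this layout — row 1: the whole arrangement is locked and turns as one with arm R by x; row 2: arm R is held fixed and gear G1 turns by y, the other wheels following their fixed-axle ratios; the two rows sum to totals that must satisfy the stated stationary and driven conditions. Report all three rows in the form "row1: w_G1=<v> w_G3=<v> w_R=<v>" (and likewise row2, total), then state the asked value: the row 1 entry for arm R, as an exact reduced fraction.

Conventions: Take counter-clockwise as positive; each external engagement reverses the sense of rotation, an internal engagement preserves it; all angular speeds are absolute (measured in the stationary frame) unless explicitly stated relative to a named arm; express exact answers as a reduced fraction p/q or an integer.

class = planetary set [G3 = 25+2·22 = 69; Willis about the carrier]
row 1 (train locked, turned with arm): all members turn x
row 2 (arm held, sun turns y): ω_ring = −(25/69)·y, ω_arm = 0
boundary: total ω_ring = x − (25/69)·y = 0 and total ω_sun = x + y = 1  ⇒  y = 69/94, x = 25/94
row 2 ring = −(25/69)·69/94 = -25/94
totals (row 1 + row 2): sun 25/94 + 69/94 = 1, ring 25/94 + (-25/94) = 0, arm 25/94 + 0 = 25/94
asked cell (row1, arm) = 25/94

row1: w_G1=25/94 w_G3=25/94 w_R=25/94
row2: w_G1=69/94 w_G3=-25/94 w_R=0
total: w_G1=1 w_G3=0 w_R=25/94
asked value: 25/94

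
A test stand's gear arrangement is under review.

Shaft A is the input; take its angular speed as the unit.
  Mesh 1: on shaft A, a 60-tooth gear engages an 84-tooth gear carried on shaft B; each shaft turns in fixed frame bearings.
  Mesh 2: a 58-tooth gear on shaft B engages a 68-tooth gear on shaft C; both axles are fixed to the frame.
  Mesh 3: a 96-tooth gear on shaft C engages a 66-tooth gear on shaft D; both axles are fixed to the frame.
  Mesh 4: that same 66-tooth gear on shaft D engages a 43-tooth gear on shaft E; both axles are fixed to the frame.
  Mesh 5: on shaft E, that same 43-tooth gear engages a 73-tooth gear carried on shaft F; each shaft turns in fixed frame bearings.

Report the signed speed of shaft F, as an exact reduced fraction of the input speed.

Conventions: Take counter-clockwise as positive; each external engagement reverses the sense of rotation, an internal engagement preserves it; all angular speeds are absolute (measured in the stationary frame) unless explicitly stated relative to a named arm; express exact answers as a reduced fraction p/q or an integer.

5-mesh fixed-axis compound train (all bearings frame-fixed)
mesh 1 [60T→84T]: |ω|/ω_in = 1×60/84 = 5/7, sense flips to −
mesh 2 [58T→68T]: |ω|/ω_in = (5/7)×58/68 = 145/238, sense flips to +
mesh 3 [96T→66T]: |ω|/ω_in = (145/238)×96/66 = 1160/1309, sense flips to −
mesh 4 [66T→43T]: |ω|/ω_in = (1160/1309)×66/43 = 6960/5117, sense flips to +
mesh 5 [43T→73T]: |ω|/ω_in = (6960/5117)×43/73 = 6960/8687, sense flips to −
signed output speed (× input speed) = -6960/8687

-6960/8687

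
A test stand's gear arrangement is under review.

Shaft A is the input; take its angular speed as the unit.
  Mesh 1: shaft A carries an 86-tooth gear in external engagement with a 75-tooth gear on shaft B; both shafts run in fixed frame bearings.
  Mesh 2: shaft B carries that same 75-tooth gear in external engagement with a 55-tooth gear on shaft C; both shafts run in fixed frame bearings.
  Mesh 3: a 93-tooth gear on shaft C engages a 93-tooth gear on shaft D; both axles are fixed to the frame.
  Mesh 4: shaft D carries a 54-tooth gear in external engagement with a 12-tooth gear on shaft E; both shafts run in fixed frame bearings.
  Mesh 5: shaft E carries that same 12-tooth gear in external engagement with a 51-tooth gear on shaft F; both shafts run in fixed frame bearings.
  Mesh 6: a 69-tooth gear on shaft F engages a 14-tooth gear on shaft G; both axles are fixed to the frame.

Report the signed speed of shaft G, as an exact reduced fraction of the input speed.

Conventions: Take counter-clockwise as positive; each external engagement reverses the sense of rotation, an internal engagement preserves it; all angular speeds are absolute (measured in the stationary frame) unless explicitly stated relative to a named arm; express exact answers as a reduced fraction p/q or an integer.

53406/6545

6-mesh fixed-axis compound train (all bearings frame-fixed)
mesh 1 [86T→75T]: |ω|/ω_in = 1×86/75 = 86/75, sense flips to −
mesh 2 [75T→55T]: |ω|/ω_in = (86/75)×75/55 = 86/55, sense flips to +
mesh 3 [93T→93T]: |ω|/ω_in = (86/55)×93/93 = 86/55, sense flips to −
mesh 4 [54T→12T]: |ω|/ω_in = (86/55)×54/12 = 387/55, sense flips to +
mesh 5 [12T→51T]: |ω|/ω_in = (387/55)×12/51 = 1548/935, sense flips to −
mesh 6 [69T→14T]: |ω|/ω_in = (1548/935)×69/14 = 53406/6545, sense flips to +
signed output speed (× input speed) = 53406/6545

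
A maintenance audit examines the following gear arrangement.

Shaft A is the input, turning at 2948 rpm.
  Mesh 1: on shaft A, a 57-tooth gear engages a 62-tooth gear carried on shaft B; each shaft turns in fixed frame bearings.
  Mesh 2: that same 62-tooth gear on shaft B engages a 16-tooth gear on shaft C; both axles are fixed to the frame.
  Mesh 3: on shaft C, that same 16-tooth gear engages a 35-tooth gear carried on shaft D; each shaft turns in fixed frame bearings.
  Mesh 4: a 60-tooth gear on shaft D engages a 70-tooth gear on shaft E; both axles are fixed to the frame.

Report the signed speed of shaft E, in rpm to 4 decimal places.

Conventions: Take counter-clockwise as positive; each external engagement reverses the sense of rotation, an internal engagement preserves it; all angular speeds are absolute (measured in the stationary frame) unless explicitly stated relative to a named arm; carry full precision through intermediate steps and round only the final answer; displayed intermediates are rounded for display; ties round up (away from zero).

topology: fixed-axis compound train — 4 meshes, A→E
mesh 1 [57T→62T]: ω = 2948.0000×57/62 = 2710.2581 rpm, sense flips to −
mesh 2 [62T→16T]: ω = 2710.2581×62/16 = 10502.2500 rpm, sense flips to +
mesh 3 [16T→35T]: ω = 10502.2500×16/35 = 4801.0286 rpm, sense flips to −
mesh 4 [60T→70T]: ω = 4801.0286×60/70 = 4115.1673 rpm, sense flips to +
signed output speed = +4115.1673 rpm

+4115.1673 rpm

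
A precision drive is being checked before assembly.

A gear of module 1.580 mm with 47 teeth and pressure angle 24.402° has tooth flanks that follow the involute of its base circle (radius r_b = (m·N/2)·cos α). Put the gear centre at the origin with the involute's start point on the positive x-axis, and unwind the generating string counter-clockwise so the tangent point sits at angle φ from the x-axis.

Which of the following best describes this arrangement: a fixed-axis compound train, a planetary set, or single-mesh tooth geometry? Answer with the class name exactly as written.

single-mesh tooth geometry

topology: single-mesh involute geometry — m = 1.580, N = 47
classification: single-mesh tooth geometry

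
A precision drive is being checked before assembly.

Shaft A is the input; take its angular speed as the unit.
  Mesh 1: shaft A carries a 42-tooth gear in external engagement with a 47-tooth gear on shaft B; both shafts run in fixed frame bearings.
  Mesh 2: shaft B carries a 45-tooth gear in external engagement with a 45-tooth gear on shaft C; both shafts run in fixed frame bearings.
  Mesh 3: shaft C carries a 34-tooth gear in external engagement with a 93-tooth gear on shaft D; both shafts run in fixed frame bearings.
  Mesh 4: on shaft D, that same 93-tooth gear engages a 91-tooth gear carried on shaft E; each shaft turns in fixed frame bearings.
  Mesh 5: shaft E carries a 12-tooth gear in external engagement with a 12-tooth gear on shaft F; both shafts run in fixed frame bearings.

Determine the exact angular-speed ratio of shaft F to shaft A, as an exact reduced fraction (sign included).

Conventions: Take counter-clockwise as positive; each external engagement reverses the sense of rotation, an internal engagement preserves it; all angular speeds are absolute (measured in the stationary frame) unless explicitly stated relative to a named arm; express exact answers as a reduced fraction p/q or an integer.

-204/611

class = fixed-axis compound train [5 meshes; 5 ratios multiply, 5 sense flips]
mesh 1 [42T→47T]: running ratio 42/47, sense −
mesh 2 [45T→45T]: running ratio 42/47, sense +
mesh 3 [34T→93T]: running ratio 476/1457, sense −
mesh 4 [93T→91T]: running ratio 204/611, sense +
mesh 5 [12T→12T]: running ratio 204/611, sense −
ω_out/ω_in = -204/611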